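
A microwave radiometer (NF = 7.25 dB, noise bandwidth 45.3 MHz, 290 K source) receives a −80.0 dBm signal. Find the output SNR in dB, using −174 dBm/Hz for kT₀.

10.2 dB

Noise floor: N = −174 + 10 log₁₀(B) + NF
10 log₁₀(4.53×10⁷) = 76.56 dB
N = −174 + 76.56 + 7.25 = −90.19 dBm
SNR = P_sig − N = −80.0 − (−90.19) = 10.19 dB → 10.2 dB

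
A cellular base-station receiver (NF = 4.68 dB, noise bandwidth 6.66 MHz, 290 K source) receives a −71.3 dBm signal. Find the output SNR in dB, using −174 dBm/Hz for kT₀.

Noise floor: N = −174 + 10 log₁₀(B) + NF
10 log₁₀(6.66×10⁶) = 68.23 dB
N = −174 + 68.23 + 4.68 = −101.09 dBm
SNR = P_sig − N = −71.3 − (−101.09) = 29.79 dB → 29.8 dB

29.8 dB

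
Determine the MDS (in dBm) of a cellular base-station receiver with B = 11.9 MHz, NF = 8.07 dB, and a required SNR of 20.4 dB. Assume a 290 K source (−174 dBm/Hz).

Sensitivity = −174 + 10 log₁₀(B) + NF + SNR_min
= −174 + 70.76 + 8.07 + 20.4
= −74.77 dBm → −74.8 dBm

−74.8 dBm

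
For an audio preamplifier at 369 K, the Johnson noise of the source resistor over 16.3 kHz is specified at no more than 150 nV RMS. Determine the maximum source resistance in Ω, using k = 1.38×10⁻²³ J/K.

Johnson–Nyquist: V_n = √(4kTRB) ⇒ R = V_n² / (4kTB)
4kTB = 4 × 1.38×10⁻²³ × 369 × 1.63×10⁴ = 3.32×10⁻¹⁶
R = (1.50×10⁻⁷)² / 3.32×10⁻¹⁶ = 6.78×10¹ Ω = 67.8 Ω

67.8 Ω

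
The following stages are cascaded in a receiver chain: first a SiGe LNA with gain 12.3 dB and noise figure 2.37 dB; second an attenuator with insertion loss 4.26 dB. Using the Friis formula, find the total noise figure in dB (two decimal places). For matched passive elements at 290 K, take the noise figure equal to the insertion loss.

Convert to linear (a loss of L dB is a gain of −L dB): F_i = 10^(NF_i/10), G_i = 10^(G_i,dB/10)
  Stage 1: F_1 = 10^(2.37/10) = 1.726, G_1 = 10^(12.3/10) = 16.98
  Stage 2: F_2 = 10^(4.26/10) = 2.667, G_2 = 10^(−4.26/10) = 0.3750
Friis cascade:
  F = 1.726 + (2.667 − 1)/16.98 = 1.824
NF = 10 log₁₀(1.824) = 2.61 dB

2.61 dB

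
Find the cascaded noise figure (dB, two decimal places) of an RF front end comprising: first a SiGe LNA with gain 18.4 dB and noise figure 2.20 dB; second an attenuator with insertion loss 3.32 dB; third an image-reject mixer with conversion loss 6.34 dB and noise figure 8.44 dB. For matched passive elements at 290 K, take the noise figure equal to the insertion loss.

Convert to linear (a loss of L dB is a gain of −L dB): F_i = 10^(NF_i/10), G_i = 10^(G_i,dB/10)
  Stage 1: F_1 = 10^(2.20/10) = 1.660, G_1 = 10^(18.4/10) = 69.18
  Stage 2: F_2 = 10^(3.32/10) = 2.148, G_2 = 10^(−3.32/10) = 0.4656
  Stage 3: F_3 = 10^(8.44/10) = 6.982, G_3 = 10^(−6.34/10) = 0.2323
Friis cascade:
  F = 1.660 + (2.148 − 1)/69.18 + (6.982 − 1)/32.21 = 1.862
NF = 10 log₁₀(1.862) = 2.70 dB

2.70 dB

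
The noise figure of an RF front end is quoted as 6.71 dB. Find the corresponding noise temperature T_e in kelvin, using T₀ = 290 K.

F = 10^(6.71/10) = 4.68813
T_e = (F − 1)·T₀ = (4.68813 − 1) × 290 = 1070 K

1070 K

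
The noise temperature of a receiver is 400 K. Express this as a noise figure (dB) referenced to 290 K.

3.76 dB

F = 1 + T_e/T₀ = 1 + 400/290 = 2.37931
NF = 10 log₁₀(2.37931) = 3.76 dB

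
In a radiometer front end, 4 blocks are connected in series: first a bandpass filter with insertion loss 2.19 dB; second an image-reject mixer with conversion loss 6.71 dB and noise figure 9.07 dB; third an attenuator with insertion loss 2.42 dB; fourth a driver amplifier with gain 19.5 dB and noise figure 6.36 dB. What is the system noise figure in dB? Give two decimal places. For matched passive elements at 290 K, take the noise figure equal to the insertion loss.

18.08 dB

Convert to linear (a loss of L dB is a gain of −L dB): F_i = 10^(NF_i/10), G_i = 10^(G_i,dB/10)
  Stage 1: F_1 = 10^(2.19/10) = 1.656, G_1 = 10^(−2.19/10) = 0.6039
  Stage 2: F_2 = 10^(9.07/10) = 8.072, G_2 = 10^(−6.71/10) = 0.2133
  Stage 3: F_3 = 10^(2.42/10) = 1.746, G_3 = 10^(−2.42/10) = 0.5728
  Stage 4: F_4 = 10^(6.36/10) = 4.325, G_4 = 10^(19.5/10) = 89.13
Friis cascade:
  F = 1.656 + (8.072 − 1)/0.6039 + (1.746 − 1)/0.1288 + (4.325 − 1)/0.07379 = 64.22
NF = 10 log₁₀(64.22) = 18.08 dB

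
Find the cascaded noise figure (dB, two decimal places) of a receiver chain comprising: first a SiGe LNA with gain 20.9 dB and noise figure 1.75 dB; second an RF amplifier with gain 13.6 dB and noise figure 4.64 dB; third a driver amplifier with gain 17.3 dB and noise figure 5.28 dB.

Convert to linear (a loss of L dB is a gain of −L dB): F_i = 10^(NF_i/10), G_i = 10^(G_i,dB/10)
  Stage 1: F_1 = 10^(1.75/10) = 1.496, G_1 = 10^(20.9/10) = 123.0
  Stage 2: F_2 = 10^(4.64/10) = 2.911, G_2 = 10^(13.6/10) = 22.91
  Stage 3: F_3 = 10^(5.28/10) = 3.373, G_3 = 10^(17.3/10) = 53.70
Friis cascade:
  F = 1.496 + (2.911 − 1)/123.0 + (3.373 − 1)/2818 = 1.513
NF = 10 log₁₀(1.513) = 1.80 dB

1.80 dB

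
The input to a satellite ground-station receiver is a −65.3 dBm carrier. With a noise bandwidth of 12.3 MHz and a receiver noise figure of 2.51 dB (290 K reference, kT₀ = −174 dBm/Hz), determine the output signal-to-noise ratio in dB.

35.3 dB

Noise floor: N = −174 + 10 log₁₀(B) + NF
10 log₁₀(1.23×10⁷) = 70.9 dB
N = −174 + 70.9 + 2.51 = −100.59 dBm
SNR = P_sig − N = −65.3 − (−100.59) = 35.29 dB → 35.3 dB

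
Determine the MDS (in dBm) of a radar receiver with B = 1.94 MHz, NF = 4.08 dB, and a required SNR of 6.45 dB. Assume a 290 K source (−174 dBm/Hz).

−100.6 dBm

Sensitivity = −174 + 10 log₁₀(B) + NF + SNR_min
= −174 + 62.88 + 4.08 + 6.45
= −100.59 dBm → −100.6 dBm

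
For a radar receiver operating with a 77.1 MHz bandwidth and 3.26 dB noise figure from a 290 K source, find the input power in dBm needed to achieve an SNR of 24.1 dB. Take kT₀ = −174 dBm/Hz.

Sensitivity = −174 + 10 log₁₀(B) + NF + SNR_min
= −174 + 78.87 + 3.26 + 24.1
= −67.77 dBm → −67.8 dBm

−67.8 dBm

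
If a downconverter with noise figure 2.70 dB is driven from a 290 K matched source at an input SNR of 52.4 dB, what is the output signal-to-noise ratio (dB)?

49.70 dB

By definition F = SNR_in/SNR_out, so in dB: SNR_out = SNR_in − NF
SNR_out = 52.4 − 2.70 = 49.70 dB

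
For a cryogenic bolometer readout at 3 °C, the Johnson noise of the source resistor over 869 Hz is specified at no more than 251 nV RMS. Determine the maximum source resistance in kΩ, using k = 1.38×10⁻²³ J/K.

4.76 kΩ

T = 3 °C + 273.15 = 276.15 K
Johnson–Nyquist: V_n = √(4kTRB) ⇒ R = V_n² / (4kTB)
4kTB = 4 × 1.38×10⁻²³ × 276.15 × 8.69×10² = 1.32×10⁻¹⁷
R = (2.51×10⁻⁷)² / 1.32×10⁻¹⁷ = 4.76×10³ Ω = 4.76 kΩ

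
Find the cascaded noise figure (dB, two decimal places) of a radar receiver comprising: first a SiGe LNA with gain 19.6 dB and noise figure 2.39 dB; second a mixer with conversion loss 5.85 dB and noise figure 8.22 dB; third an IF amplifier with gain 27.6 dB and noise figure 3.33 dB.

Convert to linear (a loss of L dB is a gain of −L dB): F_i = 10^(NF_i/10), G_i = 10^(G_i,dB/10)
  Stage 1: F_1 = 10^(2.39/10) = 1.734, G_1 = 10^(19.6/10) = 91.20
  Stage 2: F_2 = 10^(8.22/10) = 6.637, G_2 = 10^(−5.85/10) = 0.2600
  Stage 3: F_3 = 10^(3.33/10) = 2.153, G_3 = 10^(27.6/10) = 575.4
Friis cascade:
  F = 1.734 + (6.637 − 1)/91.20 + (2.153 − 1)/23.71 = 1.844
NF = 10 log₁₀(1.844) = 2.66 dB

2.66 dB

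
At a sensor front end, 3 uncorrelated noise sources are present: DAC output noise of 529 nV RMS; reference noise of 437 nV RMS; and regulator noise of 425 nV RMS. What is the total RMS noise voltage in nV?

807 nV

Uncorrelated sources add in power (mean-square): V_tot = √(ΣV_i²)
V_tot = √[(5.29×10⁻⁷)² + (4.37×10⁻⁷)² + (4.25×10⁻⁷)²] = 8.07×10⁻⁷ V = 807 nV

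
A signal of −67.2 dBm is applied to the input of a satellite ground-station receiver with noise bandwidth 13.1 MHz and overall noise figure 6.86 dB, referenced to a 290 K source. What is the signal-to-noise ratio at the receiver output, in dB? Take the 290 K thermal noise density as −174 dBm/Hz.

Noise floor: N = −174 + 10 log₁₀(B) + NF
10 log₁₀(1.31×10⁷) = 71.17 dB
N = −174 + 71.17 + 6.86 = −95.97 dBm
SNR = P_sig − N = −67.2 − (−95.97) = 28.77 dB → 28.8 dB

28.8 dB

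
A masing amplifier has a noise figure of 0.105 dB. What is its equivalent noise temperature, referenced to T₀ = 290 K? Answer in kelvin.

F = 10^(0.105/10) = 1.02447
T_e = (F − 1)·T₀ = (1.02447 − 1) × 290 = 7.10 K

7.10 K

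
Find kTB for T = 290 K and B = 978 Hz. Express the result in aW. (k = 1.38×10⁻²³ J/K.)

P_n = kTB = 1.38×10⁻²³ × 290 × 9.78×10² = 3.91×10⁻¹⁸ W = 3.91 aW

3.91 aW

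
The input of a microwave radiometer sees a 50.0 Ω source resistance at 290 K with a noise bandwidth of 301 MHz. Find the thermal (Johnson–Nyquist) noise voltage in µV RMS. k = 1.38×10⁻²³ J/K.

V_n = √(4kTRB)
4kTRB = 4 × 1.38×10⁻²³ × 290 × 5.00×10¹ × 3.01×10⁸ = 2.41×10⁻¹⁰ V²
V_n = √(2.41×10⁻¹⁰) = 1.55×10⁻⁵ V = 15.5 µV

15.5 µV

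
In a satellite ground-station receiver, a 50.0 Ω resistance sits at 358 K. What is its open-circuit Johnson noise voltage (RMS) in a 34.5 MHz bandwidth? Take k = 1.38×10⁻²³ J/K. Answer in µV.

V_n = √(4kTRB)
4kTRB = 4 × 1.38×10⁻²³ × 358 × 5.00×10¹ × 3.45×10⁷ = 3.41×10⁻¹¹ V²
V_n = √(3.41×10⁻¹¹) = 5.84×10⁻⁶ V = 5.84 µV

5.84 µV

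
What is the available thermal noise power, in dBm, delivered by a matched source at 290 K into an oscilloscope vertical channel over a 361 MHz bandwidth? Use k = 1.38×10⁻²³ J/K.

−88.4 dBm

P_n = kTB = 1.38×10⁻²³ × 290 × 3.61×10⁸ = 1.44×10⁻¹² W
In dBm: 10 log₁₀(1.44×10⁻¹² / 10⁻³) = −88.4 dBm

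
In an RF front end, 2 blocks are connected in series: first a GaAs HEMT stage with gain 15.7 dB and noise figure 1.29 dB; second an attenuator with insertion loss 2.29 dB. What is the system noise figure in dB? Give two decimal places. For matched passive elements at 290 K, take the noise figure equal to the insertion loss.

Convert to linear (a loss of L dB is a gain of −L dB): F_i = 10^(NF_i/10), G_i = 10^(G_i,dB/10)
  Stage 1: F_1 = 10^(1.29/10) = 1.346, G_1 = 10^(15.7/10) = 37.15
  Stage 2: F_2 = 10^(2.29/10) = 1.694, G_2 = 10^(−2.29/10) = 0.5902
Friis cascade:
  F = 1.346 + (1.694 − 1)/37.15 = 1.365
NF = 10 log₁₀(1.365) = 1.35 dB

1.35 dB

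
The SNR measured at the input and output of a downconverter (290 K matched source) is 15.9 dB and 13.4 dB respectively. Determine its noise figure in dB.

NF (dB) = SNR_in(dB) − SNR_out(dB) when the source is at T₀
NF = 15.9 − 13.4 = 2.5 dB

2.5 dB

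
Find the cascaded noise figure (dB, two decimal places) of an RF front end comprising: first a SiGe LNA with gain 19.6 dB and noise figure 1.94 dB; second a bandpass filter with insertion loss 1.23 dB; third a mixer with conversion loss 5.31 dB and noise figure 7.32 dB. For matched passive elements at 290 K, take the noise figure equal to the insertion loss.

2.12 dB

Convert to linear (a loss of L dB is a gain of −L dB): F_i = 10^(NF_i/10), G_i = 10^(G_i,dB/10)
  Stage 1: F_1 = 10^(1.94/10) = 1.563, G_1 = 10^(19.6/10) = 91.20
  Stage 2: F_2 = 10^(1.23/10) = 1.327, G_2 = 10^(−1.23/10) = 0.7534
  Stage 3: F_3 = 10^(7.32/10) = 5.395, G_3 = 10^(−5.31/10) = 0.2944
Friis cascade:
  F = 1.563 + (1.327 − 1)/91.20 + (5.395 − 1)/68.71 = 1.631
NF = 10 log₁₀(1.631) = 2.12 dB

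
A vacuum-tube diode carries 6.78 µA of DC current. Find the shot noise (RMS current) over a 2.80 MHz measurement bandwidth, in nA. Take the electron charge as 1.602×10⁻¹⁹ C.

2.47 nA

I_n = √(2qI·B)
2qI·B = 2 × 1.602×10⁻¹⁹ × 6.78×10⁻⁶ × 2.80×10⁶ = 6.08×10⁻¹⁸ A²
I_n = √(6.08×10⁻¹⁸) = 2.47×10⁻⁹ A = 2.47 nA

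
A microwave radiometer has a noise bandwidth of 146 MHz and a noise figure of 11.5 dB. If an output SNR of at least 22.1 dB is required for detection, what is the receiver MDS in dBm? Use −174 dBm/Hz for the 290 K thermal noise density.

−58.8 dBm

Sensitivity = −174 + 10 log₁₀(B) + NF + SNR_min
= −174 + 81.64 + 11.5 + 22.1
= −58.76 dBm → −58.8 dBm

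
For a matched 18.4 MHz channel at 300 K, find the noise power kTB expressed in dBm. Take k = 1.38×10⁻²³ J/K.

P_n = kTB = 1.38×10⁻²³ × 300 × 1.84×10⁷ = 7.62×10⁻¹⁴ W
In dBm: 10 log₁₀(7.62×10⁻¹⁴ / 10⁻³) = −101.2 dBm

−101.2 dBm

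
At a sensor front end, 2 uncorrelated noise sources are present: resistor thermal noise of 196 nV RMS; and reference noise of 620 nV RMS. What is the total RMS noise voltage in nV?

Uncorrelated sources add in power (mean-square): V_tot = √(ΣV_i²)
V_tot = √[(1.96×10⁻⁷)² + (6.20×10⁻⁷)²] = 6.50×10⁻⁷ V = 650 nV

650 nV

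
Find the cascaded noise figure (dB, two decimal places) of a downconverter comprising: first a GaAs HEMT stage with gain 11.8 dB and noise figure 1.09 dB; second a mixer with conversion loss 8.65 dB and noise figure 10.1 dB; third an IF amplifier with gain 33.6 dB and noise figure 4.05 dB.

Convert to linear (a loss of L dB is a gain of −L dB): F_i = 10^(NF_i/10), G_i = 10^(G_i,dB/10)
  Stage 1: F_1 = 10^(1.09/10) = 1.285, G_1 = 10^(11.8/10) = 15.14
  Stage 2: F_2 = 10^(10.1/10) = 10.23, G_2 = 10^(−8.65/10) = 0.1365
  Stage 3: F_3 = 10^(4.05/10) = 2.541, G_3 = 10^(33.6/10) = 2291
Friis cascade:
  F = 1.285 + (10.23 − 1)/15.14 + (2.541 − 1)/2.065 = 2.641
NF = 10 log₁₀(2.641) = 4.22 dB

4.22 dB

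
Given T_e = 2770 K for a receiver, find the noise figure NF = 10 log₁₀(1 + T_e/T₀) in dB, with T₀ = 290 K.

10.23 dB

F = 1 + T_e/T₀ = 1 + 2770/290 = 10.5517
NF = 10 log₁₀(10.5517) = 10.23 dB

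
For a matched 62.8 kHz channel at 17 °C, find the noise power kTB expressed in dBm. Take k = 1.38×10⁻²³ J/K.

−126.0 dBm

T = 17 °C + 273.15 = 290.15 K
P_n = kTB = 1.38×10⁻²³ × 290.15 × 6.28×10⁴ = 2.51×10⁻¹⁶ W
In dBm: 10 log₁₀(2.51×10⁻¹⁶ / 10⁻³) = −126.0 dBm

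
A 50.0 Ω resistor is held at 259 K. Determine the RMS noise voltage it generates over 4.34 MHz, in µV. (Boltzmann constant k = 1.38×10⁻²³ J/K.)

V_n = √(4kTRB)
4kTRB = 4 × 1.38×10⁻²³ × 259 × 5.00×10¹ × 4.34×10⁶ = 3.10×10⁻¹² V²
V_n = √(3.10×10⁻¹²) = 1.76×10⁻⁶ V = 1.76 µV

1.76 µV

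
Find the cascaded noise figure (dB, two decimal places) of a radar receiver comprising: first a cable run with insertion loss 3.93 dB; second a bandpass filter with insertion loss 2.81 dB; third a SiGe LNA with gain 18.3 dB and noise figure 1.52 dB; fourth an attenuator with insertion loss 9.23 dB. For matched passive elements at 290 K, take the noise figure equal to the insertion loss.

Convert to linear (a loss of L dB is a gain of −L dB): F_i = 10^(NF_i/10), G_i = 10^(G_i,dB/10)
  Stage 1: F_1 = 10^(3.93/10) = 2.472, G_1 = 10^(−3.93/10) = 0.4046
  Stage 2: F_2 = 10^(2.81/10) = 1.910, G_2 = 10^(−2.81/10) = 0.5236
  Stage 3: F_3 = 10^(1.52/10) = 1.419, G_3 = 10^(18.3/10) = 67.61
  Stage 4: F_4 = 10^(9.23/10) = 8.375, G_4 = 10^(−9.23/10) = 0.1194
Friis cascade:
  F = 2.472 + (1.910 − 1)/0.4046 + (1.419 − 1)/0.2118 + (8.375 − 1)/14.32 = 7.214
NF = 10 log₁₀(7.214) = 8.58 dB

8.58 dB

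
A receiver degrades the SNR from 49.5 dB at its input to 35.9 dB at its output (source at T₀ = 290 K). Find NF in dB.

NF (dB) = SNR_in(dB) − SNR_out(dB) when the source is at T₀
NF = 49.5 − 35.9 = 13.6 dB

13.6 dB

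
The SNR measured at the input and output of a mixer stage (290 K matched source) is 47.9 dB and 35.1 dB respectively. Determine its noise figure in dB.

NF (dB) = SNR_in(dB) − SNR_out(dB) when the source is at T₀
NF = 47.9 − 35.1 = 12.8 dB

12.8 dB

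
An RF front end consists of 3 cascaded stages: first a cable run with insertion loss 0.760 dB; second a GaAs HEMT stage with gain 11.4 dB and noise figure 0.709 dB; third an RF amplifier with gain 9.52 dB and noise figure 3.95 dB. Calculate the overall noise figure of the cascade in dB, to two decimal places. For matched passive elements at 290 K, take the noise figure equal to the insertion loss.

1.85 dB

Convert to linear (a loss of L dB is a gain of −L dB): F_i = 10^(NF_i/10), G_i = 10^(G_i,dB/10)
  Stage 1: F_1 = 10^(0.760/10) = 1.191, G_1 = 10^(−0.760/10) = 0.8395
  Stage 2: F_2 = 10^(0.709/10) = 1.177, G_2 = 10^(11.4/10) = 13.80
  Stage 3: F_3 = 10^(3.95/10) = 2.483, G_3 = 10^(9.52/10) = 8.954
Friis cascade:
  F = 1.191 + (1.177 − 1)/0.8395 + (2.483 − 1)/11.59 = 1.530
NF = 10 log₁₀(1.530) = 1.85 dB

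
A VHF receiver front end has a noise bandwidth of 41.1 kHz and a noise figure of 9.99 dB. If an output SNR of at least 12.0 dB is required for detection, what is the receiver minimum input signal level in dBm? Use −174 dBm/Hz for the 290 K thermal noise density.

−105.9 dBm

Sensitivity = −174 + 10 log₁₀(B) + NF + SNR_min
= −174 + 46.14 + 9.99 + 12.0
= −105.87 dBm → −105.9 dBm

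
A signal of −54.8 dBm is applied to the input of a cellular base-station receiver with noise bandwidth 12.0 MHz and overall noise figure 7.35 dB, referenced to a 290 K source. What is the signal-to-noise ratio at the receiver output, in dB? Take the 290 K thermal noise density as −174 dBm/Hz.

41.1 dB

Noise floor: N = −174 + 10 log₁₀(B) + NF
10 log₁₀(1.20×10⁷) = 70.79 dB
N = −174 + 70.79 + 7.35 = −95.86 dBm
SNR = P_sig − N = −54.8 − (−95.86) = 41.06 dB → 41.1 dB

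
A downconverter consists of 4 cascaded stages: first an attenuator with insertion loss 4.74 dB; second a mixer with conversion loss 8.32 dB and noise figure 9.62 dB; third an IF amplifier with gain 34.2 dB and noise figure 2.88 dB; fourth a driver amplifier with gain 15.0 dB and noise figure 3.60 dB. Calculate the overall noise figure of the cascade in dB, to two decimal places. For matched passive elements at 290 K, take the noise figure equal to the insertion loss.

16.66 dB

Convert to linear (a loss of L dB is a gain of −L dB): F_i = 10^(NF_i/10), G_i = 10^(G_i,dB/10)
  Stage 1: F_1 = 10^(4.74/10) = 2.979, G_1 = 10^(−4.74/10) = 0.3357
  Stage 2: F_2 = 10^(9.62/10) = 9.162, G_2 = 10^(−8.32/10) = 0.1472
  Stage 3: F_3 = 10^(2.88/10) = 1.941, G_3 = 10^(34.2/10) = 2630
  Stage 4: F_4 = 10^(3.60/10) = 2.291, G_4 = 10^(15.0/10) = 31.62
Friis cascade:
  F = 2.979 + (9.162 − 1)/0.3357 + (1.941 − 1)/0.04943 + (2.291 − 1)/130.0 = 46.33
NF = 10 log₁₀(46.33) = 16.66 dB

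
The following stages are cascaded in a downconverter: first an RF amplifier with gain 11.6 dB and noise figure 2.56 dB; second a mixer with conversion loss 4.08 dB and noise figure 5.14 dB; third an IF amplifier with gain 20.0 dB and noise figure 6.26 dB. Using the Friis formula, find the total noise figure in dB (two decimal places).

Convert to linear (a loss of L dB is a gain of −L dB): F_i = 10^(NF_i/10), G_i = 10^(G_i,dB/10)
  Stage 1: F_1 = 10^(2.56/10) = 1.803, G_1 = 10^(11.6/10) = 14.45
  Stage 2: F_2 = 10^(5.14/10) = 3.266, G_2 = 10^(−4.08/10) = 0.3908
  Stage 3: F_3 = 10^(6.26/10) = 4.227, G_3 = 10^(20.0/10) = 100.0
Friis cascade:
  F = 1.803 + (3.266 − 1)/14.45 + (4.227 − 1)/5.649 = 2.531
NF = 10 log₁₀(2.531) = 4.03 dB

4.03 dB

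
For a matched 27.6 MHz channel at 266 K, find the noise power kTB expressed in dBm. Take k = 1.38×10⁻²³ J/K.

P_n = kTB = 1.38×10⁻²³ × 266 × 2.76×10⁷ = 1.01×10⁻¹³ W
In dBm: 10 log₁₀(1.01×10⁻¹³ / 10⁻³) = −99.9 dBm

−99.9 dBm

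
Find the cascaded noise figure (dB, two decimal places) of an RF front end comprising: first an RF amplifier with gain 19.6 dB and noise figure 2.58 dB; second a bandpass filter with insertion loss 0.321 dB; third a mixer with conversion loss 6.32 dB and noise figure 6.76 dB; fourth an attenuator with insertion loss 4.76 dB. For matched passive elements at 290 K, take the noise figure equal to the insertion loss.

Convert to linear (a loss of L dB is a gain of −L dB): F_i = 10^(NF_i/10), G_i = 10^(G_i,dB/10)
  Stage 1: F_1 = 10^(2.58/10) = 1.811, G_1 = 10^(19.6/10) = 91.20
  Stage 2: F_2 = 10^(0.321/10) = 1.077, G_2 = 10^(−0.321/10) = 0.9288
  Stage 3: F_3 = 10^(6.76/10) = 4.742, G_3 = 10^(−6.32/10) = 0.2333
  Stage 4: F_4 = 10^(4.76/10) = 2.992, G_4 = 10^(−4.76/10) = 0.3342
Friis cascade:
  F = 1.811 + (1.077 − 1)/91.20 + (4.742 − 1)/84.70 + (2.992 − 1)/19.77 = 1.957
NF = 10 log₁₀(1.957) = 2.92 dB

2.92 dB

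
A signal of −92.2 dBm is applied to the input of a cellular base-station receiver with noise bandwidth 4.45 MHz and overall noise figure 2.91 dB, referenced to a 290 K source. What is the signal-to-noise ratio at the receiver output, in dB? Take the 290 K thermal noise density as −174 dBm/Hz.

12.4 dB

Noise floor: N = −174 + 10 log₁₀(B) + NF
10 log₁₀(4.45×10⁶) = 66.48 dB
N = −174 + 66.48 + 2.91 = −104.61 dBm
SNR = P_sig − N = −92.2 − (−104.61) = 12.41 dB → 12.4 dB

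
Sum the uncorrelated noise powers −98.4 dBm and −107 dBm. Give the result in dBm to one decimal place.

Convert to linear, add, convert back:
P₁ = 1.45×10⁻¹³ W, P₂ = 2.00×10⁻¹⁴ W
P_tot = 1.64×10⁻¹³ W → 10 log₁₀(P_tot / 10⁻³) = −97.8 dBm

−97.8 dBm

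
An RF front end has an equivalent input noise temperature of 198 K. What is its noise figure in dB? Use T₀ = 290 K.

F = 1 + T_e/T₀ = 1 + 198/290 = 1.68276
NF = 10 log₁₀(1.68276) = 2.26 dB

2.26 dB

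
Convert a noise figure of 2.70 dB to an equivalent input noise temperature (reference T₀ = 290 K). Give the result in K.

250 K

F = 10^(2.70/10) = 1.86209
T_e = (F − 1)·T₀ = (1.86209 − 1) × 290 = 250 K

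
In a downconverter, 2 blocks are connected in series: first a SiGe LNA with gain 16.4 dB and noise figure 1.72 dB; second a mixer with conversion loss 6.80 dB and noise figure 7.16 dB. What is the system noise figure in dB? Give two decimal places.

Convert to linear (a loss of L dB is a gain of −L dB): F_i = 10^(NF_i/10), G_i = 10^(G_i,dB/10)
  Stage 1: F_1 = 10^(1.72/10) = 1.486, G_1 = 10^(16.4/10) = 43.65
  Stage 2: F_2 = 10^(7.16/10) = 5.200, G_2 = 10^(−6.80/10) = 0.2089
Friis cascade:
  F = 1.486 + (5.200 − 1)/43.65 = 1.582
NF = 10 log₁₀(1.582) = 1.99 dB

1.99 dB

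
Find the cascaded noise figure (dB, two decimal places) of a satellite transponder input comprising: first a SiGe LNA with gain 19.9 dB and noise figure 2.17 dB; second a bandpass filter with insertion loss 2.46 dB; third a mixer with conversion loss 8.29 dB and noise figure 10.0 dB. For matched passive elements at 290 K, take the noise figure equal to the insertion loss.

Convert to linear (a loss of L dB is a gain of −L dB): F_i = 10^(NF_i/10), G_i = 10^(G_i,dB/10)
  Stage 1: F_1 = 10^(2.17/10) = 1.648, G_1 = 10^(19.9/10) = 97.72
  Stage 2: F_2 = 10^(2.46/10) = 1.762, G_2 = 10^(−2.46/10) = 0.5675
  Stage 3: F_3 = 10^(10.0/10) = 10.00, G_3 = 10^(−8.29/10) = 0.1483
Friis cascade:
  F = 1.648 + (1.762 − 1)/97.72 + (10.00 − 1)/55.46 = 1.818
NF = 10 log₁₀(1.818) = 2.60 dB

2.60 dB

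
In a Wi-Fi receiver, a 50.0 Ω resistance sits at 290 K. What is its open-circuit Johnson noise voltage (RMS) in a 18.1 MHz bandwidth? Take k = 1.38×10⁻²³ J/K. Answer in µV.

V_n = √(4kTRB)
4kTRB = 4 × 1.38×10⁻²³ × 290 × 5.00×10¹ × 1.81×10⁷ = 1.45×10⁻¹¹ V²
V_n = √(1.45×10⁻¹¹) = 3.81×10⁻⁶ V = 3.81 µV

3.81 µV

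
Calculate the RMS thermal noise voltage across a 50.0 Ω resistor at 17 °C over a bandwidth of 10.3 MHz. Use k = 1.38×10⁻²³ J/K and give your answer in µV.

T = 17 °C + 273.15 = 290.15 K
V_n = √(4kTRB)
4kTRB = 4 × 1.38×10⁻²³ × 290.15 × 5.00×10¹ × 1.03×10⁷ = 8.25×10⁻¹² V²
V_n = √(8.25×10⁻¹²) = 2.87×10⁻⁶ V = 2.87 µV

2.87 µV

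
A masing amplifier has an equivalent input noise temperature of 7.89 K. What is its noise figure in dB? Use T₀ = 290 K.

0.117 dB

F = 1 + T_e/T₀ = 1 + 7.89/290 = 1.02721
NF = 10 log₁₀(1.02721) = 0.117 dB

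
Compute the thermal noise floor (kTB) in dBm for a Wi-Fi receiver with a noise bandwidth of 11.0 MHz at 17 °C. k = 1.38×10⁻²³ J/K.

T = 17 °C + 273.15 = 290.15 K
P_n = kTB = 1.38×10⁻²³ × 290.15 × 1.10×10⁷ = 4.40×10⁻¹⁴ W
In dBm: 10 log₁₀(4.40×10⁻¹⁴ / 10⁻³) = −103.6 dBm

−103.6 dBm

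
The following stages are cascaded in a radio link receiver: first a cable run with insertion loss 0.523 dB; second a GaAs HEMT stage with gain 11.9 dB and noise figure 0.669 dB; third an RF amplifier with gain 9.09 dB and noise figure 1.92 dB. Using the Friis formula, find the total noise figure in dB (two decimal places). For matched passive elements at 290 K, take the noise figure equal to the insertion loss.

Convert to linear (a loss of L dB is a gain of −L dB): F_i = 10^(NF_i/10), G_i = 10^(G_i,dB/10)
  Stage 1: F_1 = 10^(0.523/10) = 1.128, G_1 = 10^(−0.523/10) = 0.8865
  Stage 2: F_2 = 10^(0.669/10) = 1.167, G_2 = 10^(11.9/10) = 15.49
  Stage 3: F_3 = 10^(1.92/10) = 1.556, G_3 = 10^(9.09/10) = 8.110
Friis cascade:
  F = 1.128 + (1.167 − 1)/0.8865 + (1.556 − 1)/13.73 = 1.356
NF = 10 log₁₀(1.356) = 1.32 dB

1.32 dB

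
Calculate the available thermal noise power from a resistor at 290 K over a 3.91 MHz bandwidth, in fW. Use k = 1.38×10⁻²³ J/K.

P_n = kTB = 1.38×10⁻²³ × 290 × 3.91×10⁶ = 1.56×10⁻¹⁴ W = 15.6 fW

15.6 fW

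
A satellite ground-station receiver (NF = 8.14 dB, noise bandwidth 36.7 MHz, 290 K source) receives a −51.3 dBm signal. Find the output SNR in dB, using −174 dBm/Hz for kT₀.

Noise floor: N = −174 + 10 log₁₀(B) + NF
10 log₁₀(3.67×10⁷) = 75.65 dB
N = −174 + 75.65 + 8.14 = −90.21 dBm
SNR = P_sig − N = −51.3 − (−90.21) = 38.91 dB → 38.9 dB

38.9 dB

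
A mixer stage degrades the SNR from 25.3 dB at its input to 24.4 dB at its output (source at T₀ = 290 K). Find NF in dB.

NF (dB) = SNR_in(dB) − SNR_out(dB) when the source is at T₀
NF = 25.3 − 24.4 = 0.9 dB

0.9 dB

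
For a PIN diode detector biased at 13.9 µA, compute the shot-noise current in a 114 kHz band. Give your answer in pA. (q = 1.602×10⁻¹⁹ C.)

I_n = √(2qI·B)
2qI·B = 2 × 1.602×10⁻¹⁹ × 1.39×10⁻⁵ × 1.14×10⁵ = 5.08×10⁻¹⁹ A²
I_n = √(5.08×10⁻¹⁹) = 7.13×10⁻¹⁰ A = 713 pA

713 pA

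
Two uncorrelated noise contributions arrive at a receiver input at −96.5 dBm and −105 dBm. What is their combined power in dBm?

Convert to linear, add, convert back:
P₁ = 2.24×10⁻¹³ W, P₂ = 3.16×10⁻¹⁴ W
P_tot = 2.55×10⁻¹³ W → 10 log₁₀(P_tot / 10⁻³) = −95.9 dBm

−95.9 dBm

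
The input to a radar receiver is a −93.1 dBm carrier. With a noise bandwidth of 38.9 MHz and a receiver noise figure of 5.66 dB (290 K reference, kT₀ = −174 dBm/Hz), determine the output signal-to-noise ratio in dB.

Noise floor: N = −174 + 10 log₁₀(B) + NF
10 log₁₀(3.89×10⁷) = 75.9 dB
N = −174 + 75.9 + 5.66 = −92.44 dBm
SNR = P_sig − N = −93.1 − (−92.44) = −0.66 dB → −0.7 dB

−0.7 dB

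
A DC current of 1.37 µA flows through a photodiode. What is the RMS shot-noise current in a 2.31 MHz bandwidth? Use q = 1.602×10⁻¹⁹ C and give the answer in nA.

1.01 nA

I_n = √(2qI·B)
2qI·B = 2 × 1.602×10⁻¹⁹ × 1.37×10⁻⁶ × 2.31×10⁶ = 1.01×10⁻¹⁸ A²
I_n = √(1.01×10⁻¹⁸) = 1.01×10⁻⁹ A = 1.01 nA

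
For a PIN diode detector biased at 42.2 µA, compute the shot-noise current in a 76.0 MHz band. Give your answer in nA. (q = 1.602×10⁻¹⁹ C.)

I_n = √(2qI·B)
2qI·B = 2 × 1.602×10⁻¹⁹ × 4.22×10⁻⁵ × 7.60×10⁷ = 1.03×10⁻¹⁵ A²
I_n = √(1.03×10⁻¹⁵) = 3.21×10⁻⁸ A = 32.1 nA

32.1 nA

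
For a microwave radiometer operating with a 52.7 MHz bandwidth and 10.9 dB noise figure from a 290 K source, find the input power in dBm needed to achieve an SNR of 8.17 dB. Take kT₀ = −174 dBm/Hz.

Sensitivity = −174 + 10 log₁₀(B) + NF + SNR_min
= −174 + 77.22 + 10.9 + 8.17
= −77.71 dBm → −77.7 dBm

−77.7 dBm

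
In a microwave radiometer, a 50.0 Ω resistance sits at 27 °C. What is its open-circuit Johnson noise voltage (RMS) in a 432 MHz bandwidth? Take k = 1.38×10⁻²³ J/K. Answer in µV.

T = 27 °C + 273.15 = 300.15 K
V_n = √(4kTRB)
4kTRB = 4 × 1.38×10⁻²³ × 300.15 × 5.00×10¹ × 4.32×10⁸ = 3.58×10⁻¹⁰ V²
V_n = √(3.58×10⁻¹⁰) = 1.89×10⁻⁵ V = 18.9 µV

18.9 µV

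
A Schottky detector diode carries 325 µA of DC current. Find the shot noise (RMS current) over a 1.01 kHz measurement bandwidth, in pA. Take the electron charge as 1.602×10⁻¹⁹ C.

324 pA

I_n = √(2qI·B)
2qI·B = 2 × 1.602×10⁻¹⁹ × 3.25×10⁻⁴ × 1.01×10³ = 1.05×10⁻¹⁹ A²
I_n = √(1.05×10⁻¹⁹) = 3.24×10⁻¹⁰ A = 324 pA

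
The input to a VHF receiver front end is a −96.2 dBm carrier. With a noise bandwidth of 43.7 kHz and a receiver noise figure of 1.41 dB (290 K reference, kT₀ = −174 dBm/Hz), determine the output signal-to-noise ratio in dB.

30.0 dB

Noise floor: N = −174 + 10 log₁₀(B) + NF
10 log₁₀(4.37×10⁴) = 46.4 dB
N = −174 + 46.4 + 1.41 = −126.19 dBm
SNR = P_sig − N = −96.2 − (−126.19) = 29.99 dB → 30.0 dB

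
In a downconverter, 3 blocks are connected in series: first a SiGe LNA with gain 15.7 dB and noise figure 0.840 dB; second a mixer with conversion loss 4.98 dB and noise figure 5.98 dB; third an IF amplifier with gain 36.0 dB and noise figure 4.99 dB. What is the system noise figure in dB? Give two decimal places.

1.69 dB

Convert to linear (a loss of L dB is a gain of −L dB): F_i = 10^(NF_i/10), G_i = 10^(G_i,dB/10)
  Stage 1: F_1 = 10^(0.840/10) = 1.213, G_1 = 10^(15.7/10) = 37.15
  Stage 2: F_2 = 10^(5.98/10) = 3.963, G_2 = 10^(−4.98/10) = 0.3177
  Stage 3: F_3 = 10^(4.99/10) = 3.155, G_3 = 10^(36.0/10) = 3981
Friis cascade:
  F = 1.213 + (3.963 − 1)/37.15 + (3.155 − 1)/11.80 = 1.476
NF = 10 log₁₀(1.476) = 1.69 dB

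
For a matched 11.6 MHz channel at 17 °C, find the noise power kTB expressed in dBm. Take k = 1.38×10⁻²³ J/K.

−103.3 dBm

T = 17 °C + 273.15 = 290.15 K
P_n = kTB = 1.38×10⁻²³ × 290.15 × 1.16×10⁷ = 4.64×10⁻¹⁴ W
In dBm: 10 log₁₀(4.64×10⁻¹⁴ / 10⁻³) = −103.3 dBm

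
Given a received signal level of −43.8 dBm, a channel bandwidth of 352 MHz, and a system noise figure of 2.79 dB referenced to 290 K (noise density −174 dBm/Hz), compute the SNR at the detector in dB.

41.9 dB

Noise floor: N = −174 + 10 log₁₀(B) + NF
10 log₁₀(3.52×10⁸) = 85.47 dB
N = −174 + 85.47 + 2.79 = −85.74 dBm
SNR = P_sig − N = −43.8 − (−85.74) = 41.94 dB → 41.9 dB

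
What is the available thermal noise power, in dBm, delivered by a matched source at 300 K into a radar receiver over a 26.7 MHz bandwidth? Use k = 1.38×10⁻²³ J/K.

P_n = kTB = 1.38×10⁻²³ × 300 × 2.67×10⁷ = 1.11×10⁻¹³ W
In dBm: 10 log₁₀(1.11×10⁻¹³ / 10⁻³) = −99.6 dBm

−99.6 dBm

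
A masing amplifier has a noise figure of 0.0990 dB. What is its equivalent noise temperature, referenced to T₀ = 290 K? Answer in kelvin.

F = 10^(0.0990/10) = 1.02306
T_e = (F − 1)·T₀ = (1.02306 − 1) × 290 = 6.69 K

6.69 K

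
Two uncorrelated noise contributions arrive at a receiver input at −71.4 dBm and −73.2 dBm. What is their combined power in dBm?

−69.2 dBm

Convert to linear, add, convert back:
P₁ = 7.24×10⁻¹¹ W, P₂ = 4.79×10⁻¹¹ W
P_tot = 1.20×10⁻¹⁰ W → 10 log₁₀(P_tot / 10⁻³) = −69.2 dBm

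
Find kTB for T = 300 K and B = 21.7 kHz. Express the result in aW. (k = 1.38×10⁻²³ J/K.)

P_n = kTB = 1.38×10⁻²³ × 300 × 2.17×10⁴ = 8.98×10⁻¹⁷ W = 89.8 aW

89.8 aW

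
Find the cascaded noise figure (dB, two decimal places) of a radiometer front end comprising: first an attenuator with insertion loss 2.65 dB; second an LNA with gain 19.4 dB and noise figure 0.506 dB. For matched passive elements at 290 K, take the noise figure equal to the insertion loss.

Convert to linear (a loss of L dB is a gain of −L dB): F_i = 10^(NF_i/10), G_i = 10^(G_i,dB/10)
  Stage 1: F_1 = 10^(2.65/10) = 1.841, G_1 = 10^(−2.65/10) = 0.5433
  Stage 2: F_2 = 10^(0.506/10) = 1.124, G_2 = 10^(19.4/10) = 87.10
Friis cascade:
  F = 1.841 + (1.124 − 1)/0.5433 = 2.068
NF = 10 log₁₀(2.068) = 3.16 dB

3.16 dB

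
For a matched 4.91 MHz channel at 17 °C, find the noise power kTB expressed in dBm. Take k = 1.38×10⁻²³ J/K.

−107.1 dBm

T = 17 °C + 273.15 = 290.15 K
P_n = kTB = 1.38×10⁻²³ × 290.15 × 4.91×10⁶ = 1.97×10⁻¹⁴ W
In dBm: 10 log₁₀(1.97×10⁻¹⁴ / 10⁻³) = −107.1 dBm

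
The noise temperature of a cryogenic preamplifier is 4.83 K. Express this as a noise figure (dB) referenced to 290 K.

0.072 dB

F = 1 + T_e/T₀ = 1 + 4.83/290 = 1.01666
NF = 10 log₁₀(1.01666) = 0.072 dB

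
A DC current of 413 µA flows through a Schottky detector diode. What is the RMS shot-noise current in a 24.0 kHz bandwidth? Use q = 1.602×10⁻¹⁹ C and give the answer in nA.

I_n = √(2qI·B)
2qI·B = 2 × 1.602×10⁻¹⁹ × 4.13×10⁻⁴ × 2.40×10⁴ = 3.18×10⁻¹⁸ A²
I_n = √(3.18×10⁻¹⁸) = 1.78×10⁻⁹ A = 1.78 nA

1.78 nA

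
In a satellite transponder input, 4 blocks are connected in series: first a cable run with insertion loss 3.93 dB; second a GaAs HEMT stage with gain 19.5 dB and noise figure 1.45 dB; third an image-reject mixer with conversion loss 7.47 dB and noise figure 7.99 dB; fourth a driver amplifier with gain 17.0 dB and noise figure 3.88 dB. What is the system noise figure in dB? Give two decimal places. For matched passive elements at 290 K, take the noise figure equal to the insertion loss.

5.82 dB

Convert to linear (a loss of L dB is a gain of −L dB): F_i = 10^(NF_i/10), G_i = 10^(G_i,dB/10)
  Stage 1: F_1 = 10^(3.93/10) = 2.472, G_1 = 10^(−3.93/10) = 0.4046
  Stage 2: F_2 = 10^(1.45/10) = 1.396, G_2 = 10^(19.5/10) = 89.13
  Stage 3: F_3 = 10^(7.99/10) = 6.295, G_3 = 10^(−7.47/10) = 0.1791
  Stage 4: F_4 = 10^(3.88/10) = 2.443, G_4 = 10^(17.0/10) = 50.12
Friis cascade:
  F = 2.472 + (1.396 − 1)/0.4046 + (6.295 − 1)/36.06 + (2.443 − 1)/6.457 = 3.822
NF = 10 log₁₀(3.822) = 5.82 dB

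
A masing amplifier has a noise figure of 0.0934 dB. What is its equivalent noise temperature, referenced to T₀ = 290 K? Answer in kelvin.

6.30 K

F = 10^(0.0934/10) = 1.02174
T_e = (F − 1)·T₀ = (1.02174 − 1) × 290 = 6.30 K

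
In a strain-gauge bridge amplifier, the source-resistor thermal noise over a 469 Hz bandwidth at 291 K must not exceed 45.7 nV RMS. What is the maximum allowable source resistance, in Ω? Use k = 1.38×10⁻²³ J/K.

Johnson–Nyquist: V_n = √(4kTRB) ⇒ R = V_n² / (4kTB)
4kTB = 4 × 1.38×10⁻²³ × 291 × 4.69×10² = 7.53×10⁻¹⁸
R = (4.57×10⁻⁸)² / 7.53×10⁻¹⁸ = 2.77×10² Ω = 277 Ω

277 Ω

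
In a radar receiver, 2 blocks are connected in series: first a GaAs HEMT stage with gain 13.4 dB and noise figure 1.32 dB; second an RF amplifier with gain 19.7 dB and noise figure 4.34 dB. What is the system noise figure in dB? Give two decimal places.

1.56 dB

Convert to linear (a loss of L dB is a gain of −L dB): F_i = 10^(NF_i/10), G_i = 10^(G_i,dB/10)
  Stage 1: F_1 = 10^(1.32/10) = 1.355, G_1 = 10^(13.4/10) = 21.88
  Stage 2: F_2 = 10^(4.34/10) = 2.716, G_2 = 10^(19.7/10) = 93.33
Friis cascade:
  F = 1.355 + (2.716 − 1)/21.88 = 1.434
NF = 10 log₁₀(1.434) = 1.56 dB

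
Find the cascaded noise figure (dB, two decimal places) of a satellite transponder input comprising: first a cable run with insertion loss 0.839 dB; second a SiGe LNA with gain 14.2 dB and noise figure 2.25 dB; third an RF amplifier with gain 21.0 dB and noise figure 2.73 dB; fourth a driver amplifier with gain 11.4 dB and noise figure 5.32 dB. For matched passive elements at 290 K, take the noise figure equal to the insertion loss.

Convert to linear (a loss of L dB is a gain of −L dB): F_i = 10^(NF_i/10), G_i = 10^(G_i,dB/10)
  Stage 1: F_1 = 10^(0.839/10) = 1.213, G_1 = 10^(−0.839/10) = 0.8243
  Stage 2: F_2 = 10^(2.25/10) = 1.679, G_2 = 10^(14.2/10) = 26.30
  Stage 3: F_3 = 10^(2.73/10) = 1.875, G_3 = 10^(21.0/10) = 125.9
  Stage 4: F_4 = 10^(5.32/10) = 3.404, G_4 = 10^(11.4/10) = 13.80
Friis cascade:
  F = 1.213 + (1.679 − 1)/0.8243 + (1.875 − 1)/21.68 + (3.404 − 1)/2730 = 2.078
NF = 10 log₁₀(2.078) = 3.18 dB

3.18 dB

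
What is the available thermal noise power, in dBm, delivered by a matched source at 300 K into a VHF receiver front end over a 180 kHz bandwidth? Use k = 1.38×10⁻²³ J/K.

P_n = kTB = 1.38×10⁻²³ × 300 × 1.80×10⁵ = 7.45×10⁻¹⁶ W
In dBm: 10 log₁₀(7.45×10⁻¹⁶ / 10⁻³) = −121.3 dBm

−121.3 dBm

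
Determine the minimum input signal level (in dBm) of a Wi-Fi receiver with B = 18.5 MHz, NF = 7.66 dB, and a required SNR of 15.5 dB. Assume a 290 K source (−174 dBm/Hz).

−78.2 dBm

Sensitivity = −174 + 10 log₁₀(B) + NF + SNR_min
= −174 + 72.67 + 7.66 + 15.5
= −78.17 dBm → −78.2 dBm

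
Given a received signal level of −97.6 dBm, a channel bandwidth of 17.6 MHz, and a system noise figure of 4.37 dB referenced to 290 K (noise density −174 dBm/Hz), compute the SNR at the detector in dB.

−0.4 dB

Noise floor: N = −174 + 10 log₁₀(B) + NF
10 log₁₀(1.76×10⁷) = 72.46 dB
N = −174 + 72.46 + 4.37 = −97.17 dBm
SNR = P_sig − N = −97.6 − (−97.17) = −0.43 dB → −0.4 dB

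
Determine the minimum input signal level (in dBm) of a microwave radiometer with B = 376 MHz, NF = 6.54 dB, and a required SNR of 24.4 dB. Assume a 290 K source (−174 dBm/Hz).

Sensitivity = −174 + 10 log₁₀(B) + NF + SNR_min
= −174 + 85.75 + 6.54 + 24.4
= −57.31 dBm → −57.3 dBm

−57.3 dBm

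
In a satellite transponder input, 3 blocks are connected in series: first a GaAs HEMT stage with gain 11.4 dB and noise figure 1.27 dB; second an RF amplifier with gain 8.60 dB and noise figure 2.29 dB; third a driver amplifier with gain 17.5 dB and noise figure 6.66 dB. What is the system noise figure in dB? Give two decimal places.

1.54 dB

Convert to linear (a loss of L dB is a gain of −L dB): F_i = 10^(NF_i/10), G_i = 10^(G_i,dB/10)
  Stage 1: F_1 = 10^(1.27/10) = 1.340, G_1 = 10^(11.4/10) = 13.80
  Stage 2: F_2 = 10^(2.29/10) = 1.694, G_2 = 10^(8.60/10) = 7.244
  Stage 3: F_3 = 10^(6.66/10) = 4.634, G_3 = 10^(17.5/10) = 56.23
Friis cascade:
  F = 1.340 + (1.694 − 1)/13.80 + (4.634 − 1)/100.0 = 1.426
NF = 10 log₁₀(1.426) = 1.54 dB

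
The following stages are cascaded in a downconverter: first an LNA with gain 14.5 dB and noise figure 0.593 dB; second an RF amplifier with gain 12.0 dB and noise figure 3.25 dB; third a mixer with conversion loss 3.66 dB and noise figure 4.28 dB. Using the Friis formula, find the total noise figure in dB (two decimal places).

0.75 dB

Convert to linear (a loss of L dB is a gain of −L dB): F_i = 10^(NF_i/10), G_i = 10^(G_i,dB/10)
  Stage 1: F_1 = 10^(0.593/10) = 1.146, G_1 = 10^(14.5/10) = 28.18
  Stage 2: F_2 = 10^(3.25/10) = 2.113, G_2 = 10^(12.0/10) = 15.85
  Stage 3: F_3 = 10^(4.28/10) = 2.679, G_3 = 10^(−3.66/10) = 0.4305
Friis cascade:
  F = 1.146 + (2.113 − 1)/28.18 + (2.679 − 1)/446.7 = 1.190
NF = 10 log₁₀(1.190) = 0.75 dB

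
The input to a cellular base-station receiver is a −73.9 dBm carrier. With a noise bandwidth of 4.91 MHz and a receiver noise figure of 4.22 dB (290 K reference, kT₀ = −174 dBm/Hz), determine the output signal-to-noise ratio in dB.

29.0 dB

Noise floor: N = −174 + 10 log₁₀(B) + NF
10 log₁₀(4.91×10⁶) = 66.91 dB
N = −174 + 66.91 + 4.22 = −102.87 dBm
SNR = P_sig − N = −73.9 − (−102.87) = 28.97 dB → 29.0 dB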